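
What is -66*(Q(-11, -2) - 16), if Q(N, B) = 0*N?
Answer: 1056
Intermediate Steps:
Q(N, B) = 0
-66*(Q(-11, -2) - 16) = -66*(0 - 16) = -66*(-16) = 1056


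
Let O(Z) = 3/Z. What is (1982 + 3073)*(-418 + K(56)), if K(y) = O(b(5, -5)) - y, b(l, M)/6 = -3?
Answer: -4793825/2 ≈ -2.3969e+6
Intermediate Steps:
b(l, M) = -18 (b(l, M) = 6*(-3) = -18)
K(y) = -⅙ - y (K(y) = 3/(-18) - y = 3*(-1/18) - y = -⅙ - y)
(1982 + 3073)*(-418 + K(56)) = (1982 + 3073)*(-418 + (-⅙ - 1*56)) = 5055*(-418 + (-⅙ - 56)) = 5055*(-418 - 337/6) = 5055*(-2845/6) = -4793825/2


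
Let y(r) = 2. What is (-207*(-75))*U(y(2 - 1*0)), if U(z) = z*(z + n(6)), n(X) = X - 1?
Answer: 217350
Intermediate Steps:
n(X) = -1 + X
U(z) = z*(5 + z) (U(z) = z*(z + (-1 + 6)) = z*(z + 5) = z*(5 + z))
(-207*(-75))*U(y(2 - 1*0)) = (-207*(-75))*(2*(5 + 2)) = 15525*(2*7) = 15525*14 = 217350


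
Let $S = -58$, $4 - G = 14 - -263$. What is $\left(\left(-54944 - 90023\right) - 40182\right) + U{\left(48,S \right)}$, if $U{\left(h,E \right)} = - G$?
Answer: $-184876$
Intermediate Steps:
$G = -273$ ($G = 4 - \left(14 - -263\right) = 4 - \left(14 + 263\right) = 4 - 277 = -273$)
$U{\left(h,E \right)} = 273$ ($U{\left(h,E \right)} = \left(-1\right) \left(-273\right) = 273$)
$\left(\left(-54944 - 90023\right) - 40182\right) + U{\left(48,S \right)} = \left(\left(-54944 - 90023\right) - 40182\right) + 273 = \left(-144967 - 40182\right) + 273 = -185149 + 273 = -184876$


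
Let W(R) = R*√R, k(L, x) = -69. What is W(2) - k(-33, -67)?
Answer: 69 + 2*√2 ≈ 71.828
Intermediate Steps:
W(R) = R^(3/2)
W(2) - k(-33, -67) = 2^(3/2) - 1*(-69) = 2*√2 + 69 = 69 + 2*√2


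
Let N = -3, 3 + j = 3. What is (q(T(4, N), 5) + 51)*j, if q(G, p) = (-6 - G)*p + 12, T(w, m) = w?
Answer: 0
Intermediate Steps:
j = 0 (j = -3 + 3 = 0)
q(G, p) = 12 + p*(-6 - G) (q(G, p) = p*(-6 - G) + 12 = 12 + p*(-6 - G))
(q(T(4, N), 5) + 51)*j = ((12 - 6*5 - 1*4*5) + 51)*0 = ((12 - 30 - 20) + 51)*0 = (-38 + 51)*0 = 13*0 = 0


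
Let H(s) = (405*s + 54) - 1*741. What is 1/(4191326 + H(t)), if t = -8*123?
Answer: 1/3792119 ≈ 2.6370e-7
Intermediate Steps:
t = -984
H(s) = -687 + 405*s (H(s) = (54 + 405*s) - 741 = -687 + 405*s)
1/(4191326 + H(t)) = 1/(4191326 + (-687 + 405*(-984))) = 1/(4191326 + (-687 - 398520)) = 1/(4191326 - 399207) = 1/3792119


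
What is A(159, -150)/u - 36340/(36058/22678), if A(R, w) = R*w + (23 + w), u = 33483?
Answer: -13797412483913/603665007 ≈ -22856.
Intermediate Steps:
A(R, w) = 23 + w + R*w
A(159, -150)/u - 36340/(36058/22678) = (23 - 150 + 159*(-150))/33483 - 36340/(36058/22678) = (23 - 150 - 23850)*(1/33483) - 36340/(36058*(1/22678)) = -23977*1/33483 - 36340/18029/11339 = -23977/33483 - 36340*11339/18029 = -23977/33483 - 412059260/18029 = -13797412483913/603665007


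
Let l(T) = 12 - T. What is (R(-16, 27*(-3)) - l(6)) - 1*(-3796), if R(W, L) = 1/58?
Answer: 219821/58 ≈ 3790.0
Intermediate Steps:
R(W, L) = 1/58
(R(-16, 27*(-3)) - l(6)) - 1*(-3796) = (1/58 - (12 - 1*6)) - 1*(-3796) = (1/58 - (12 - 6)) + 3796 = (1/58 - 1*6) + 3796 = (1/58 - 6) + 3796 = -347/58 + 3796 = 219821/58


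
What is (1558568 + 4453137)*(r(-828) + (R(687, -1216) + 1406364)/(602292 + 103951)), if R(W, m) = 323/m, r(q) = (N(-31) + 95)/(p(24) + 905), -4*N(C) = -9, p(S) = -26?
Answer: 502049836637947465/39730406208 ≈ 1.2636e+7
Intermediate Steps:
N(C) = 9/4 (N(C) = -1/4*(-9) = 9/4)
r(q) = 389/3516 (r(q) = (9/4 + 95)/(-26 + 905) = (389/4)/879 = (389/4)*(1/879) = 389/3516)
(1558568 + 4453137)*(r(-828) + (R(687, -1216) + 1406364)/(602292 + 103951)) = (1558568 + 4453137)*(389/3516 + (323/(-1216) + 1406364)/(602292 + 103951)) = 6011705*(389/3516 + (323*(-1/1216) + 1406364)/706243) = 6011705*(389/3516 + (-17/64 + 1406364)*(1/706243)) = 6011705*(389/3516 + (90007279/64)*(1/706243)) = 6011705*(389/3516 + 90007279/45199552) = 6011705*(83512054673/39730406208) = 502049836637947465/39730406208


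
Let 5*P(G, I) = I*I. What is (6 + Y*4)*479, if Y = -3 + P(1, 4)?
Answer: 16286/5 ≈ 3257.2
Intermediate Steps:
P(G, I) = I**2/5 (P(G, I) = (I*I)/5 = I**2/5)
Y = 1/5 (Y = -3 + (1/5)*4**2 = -3 + (1/5)*16 = -3 + 16/5 = 1/5 ≈ 0.20000)
(6 + Y*4)*479 = (6 + (1/5)*4)*479 = (6 + 4/5)*479 = (34/5)*479 = 16286/5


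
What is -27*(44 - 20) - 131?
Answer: -779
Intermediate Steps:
-27*(44 - 20) - 131 = -27*24 - 131 = -648 - 131 = -779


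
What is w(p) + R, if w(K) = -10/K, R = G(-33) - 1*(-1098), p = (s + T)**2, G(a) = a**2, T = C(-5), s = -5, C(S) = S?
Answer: 21869/10 ≈ 2186.9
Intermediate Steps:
T = -5
p = 100 (p = (-5 - 5)**2 = (-10)**2 = 100)
R = 2187 (R = (-33)**2 - 1*(-1098) = 1089 + 1098 = 2187)
w(p) + R = -10/100 + 2187 = -10*1/100 + 2187 = -1/10 + 2187 = 21869/10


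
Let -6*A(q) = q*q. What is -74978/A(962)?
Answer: 112467/231361 ≈ 0.48611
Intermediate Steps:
A(q) = -q²/6 (A(q) = -q*q/6 = -q²/6)
-74978/A(962) = -74978/((-⅙*962²)) = -74978/((-⅙*925444)) = -74978/(-462722/3) = -74978*(-3/462722) = 112467/231361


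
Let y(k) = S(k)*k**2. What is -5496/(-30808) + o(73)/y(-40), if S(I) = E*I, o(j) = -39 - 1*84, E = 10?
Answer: 440153673/2464640000 ≈ 0.17859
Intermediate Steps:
o(j) = -123 (o(j) = -39 - 84 = -123)
S(I) = 10*I
y(k) = 10*k**3 (y(k) = (10*k)*k**2 = 10*k**3)
-5496/(-30808) + o(73)/y(-40) = -5496/(-30808) - 123/(10*(-40)**3) = -5496*(-1/30808) - 123/(10*(-64000)) = 687/3851 - 123/(-640000) = 687/3851 - 123*(-1/640000) = 687/3851 + 123/640000 = 440153673/2464640000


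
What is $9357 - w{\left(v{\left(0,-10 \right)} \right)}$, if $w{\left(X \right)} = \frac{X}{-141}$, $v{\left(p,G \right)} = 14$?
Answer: $\frac{1319351}{141} \approx 9357.1$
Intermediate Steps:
$w{\left(X \right)} = - \frac{X}{141}$ ($w{\left(X \right)} = X \left(- \frac{1}{141}\right) = - \frac{X}{141}$)
$9357 - w{\left(v{\left(0,-10 \right)} \right)} = 9357 - \left(- \frac{1}{141}\right) 14 = 9357 - - \frac{14}{141} = 9357 + \frac{14}{141} = \frac{1319351}{141}$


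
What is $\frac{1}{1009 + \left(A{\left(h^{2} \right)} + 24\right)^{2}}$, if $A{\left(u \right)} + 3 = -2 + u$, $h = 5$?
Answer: $\frac{1}{2945} \approx 0.00033956$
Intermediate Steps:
$A{\left(u \right)} = -5 + u$ ($A{\left(u \right)} = -3 + \left(-2 + u\right) = -5 + u$)
$\frac{1}{1009 + \left(A{\left(h^{2} \right)} + 24\right)^{2}} = \frac{1}{1009 + \left(\left(-5 + 5^{2}\right) + 24\right)^{2}} = \frac{1}{1009 + \left(\left(-5 + 25\right) + 24\right)^{2}} = \frac{1}{1009 + \left(20 + 24\right)^{2}} = \frac{1}{1009 + 44^{2}} = \frac{1}{1009 + 1936} = \frac{1}{2945}$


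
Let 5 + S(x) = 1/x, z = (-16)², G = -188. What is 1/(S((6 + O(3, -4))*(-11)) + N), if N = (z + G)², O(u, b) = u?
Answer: 99/457280 ≈ 0.00021650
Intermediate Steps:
z = 256
S(x) = -5 + 1/x
N = 4624 (N = (256 - 188)² = 68² = 4624)
1/(S((6 + O(3, -4))*(-11)) + N) = 1/((-5 + 1/((6 + 3)*(-11))) + 4624) = 1/((-5 + 1/(9*(-11))) + 4624) = 1/((-5 + 1/(-99)) + 4624) = 1/((-5 - 1/99) + 4624) = 1/(-496/99 + 4624) = 1/(457280/99) = 99/457280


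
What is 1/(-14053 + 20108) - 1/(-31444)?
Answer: 5357/27199060 ≈ 0.00019696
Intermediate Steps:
1/(-14053 + 20108) - 1/(-31444) = 1/6055 - 1*(-1/31444) = 1/6055 + 1/31444 = 5357/27199060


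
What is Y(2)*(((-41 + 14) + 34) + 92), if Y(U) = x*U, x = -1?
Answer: -198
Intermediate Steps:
Y(U) = -U
Y(2)*(((-41 + 14) + 34) + 92) = (-1*2)*(((-41 + 14) + 34) + 92) = -2*((-27 + 34) + 92) = -2*(7 + 92) = -2*99 = -198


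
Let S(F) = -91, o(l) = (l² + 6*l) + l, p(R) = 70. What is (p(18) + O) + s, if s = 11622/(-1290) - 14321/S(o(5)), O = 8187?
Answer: 164450953/19565 ≈ 8405.4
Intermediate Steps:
o(l) = l² + 7*l
s = 2902748/19565 (s = 11622/(-1290) - 14321/(-91) = 11622*(-1/1290) - 14321*(-1/91) = -1937/215 + 14321/91 = 2902748/19565 ≈ 148.36)
(p(18) + O) + s = (70 + 8187) + 2902748/19565 = 8257 + 2902748/19565 = 164450953/19565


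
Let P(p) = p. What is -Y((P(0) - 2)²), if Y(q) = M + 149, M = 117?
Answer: -266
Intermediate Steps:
Y(q) = 266 (Y(q) = 117 + 149 = 266)
-Y((P(0) - 2)²) = -1*266 = -266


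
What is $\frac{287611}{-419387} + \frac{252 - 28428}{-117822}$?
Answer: $- \frac{3678375855}{8235502519} \approx -0.44665$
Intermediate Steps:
$\frac{287611}{-419387} + \frac{252 - 28428}{-117822} = 287611 \left(- \frac{1}{419387}\right) + \left(252 - 28428\right) \left(- \frac{1}{117822}\right) = - \frac{287611}{419387} - - \frac{4696}{19637} = - \frac{287611}{419387} + \frac{4696}{19637} = - \frac{3678375855}{8235502519}$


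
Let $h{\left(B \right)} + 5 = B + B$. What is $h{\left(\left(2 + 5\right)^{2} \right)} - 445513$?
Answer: $-445420$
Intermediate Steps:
$h{\left(B \right)} = -5 + 2 B$ ($h{\left(B \right)} = -5 + \left(B + B\right) = -5 + 2 B$)
$h{\left(\left(2 + 5\right)^{2} \right)} - 445513 = \left(-5 + 2 \left(2 + 5\right)^{2}\right) - 445513 = \left(-5 + 2 \cdot 7^{2}\right) - 445513 = \left(-5 + 2 \cdot 49\right) - 445513 = \left(-5 + 98\right) - 445513 = 93 - 445513 = -445420$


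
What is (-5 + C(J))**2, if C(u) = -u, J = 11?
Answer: 256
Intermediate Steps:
(-5 + C(J))**2 = (-5 - 1*11)**2 = (-5 - 11)**2 = (-16)**2 = 256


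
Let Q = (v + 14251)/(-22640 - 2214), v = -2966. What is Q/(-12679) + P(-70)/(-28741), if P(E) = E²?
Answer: -1543782601215/9056975032706 ≈ -0.17045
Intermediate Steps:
Q = -11285/24854 (Q = (-2966 + 14251)/(-22640 - 2214) = 11285/(-24854) = 11285*(-1/24854) = -11285/24854 ≈ -0.45405)
Q/(-12679) + P(-70)/(-28741) = -11285/24854/(-12679) + (-70)²/(-28741) = -11285/24854*(-1/12679) + 4900*(-1/28741) = 11285/315123866 - 4900/28741 = -1543782601215/9056975032706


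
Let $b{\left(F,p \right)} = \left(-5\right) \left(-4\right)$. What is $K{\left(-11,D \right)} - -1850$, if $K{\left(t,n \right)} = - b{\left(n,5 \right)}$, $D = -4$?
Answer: $1830$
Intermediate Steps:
$b{\left(F,p \right)} = 20$
$K{\left(t,n \right)} = -20$ ($K{\left(t,n \right)} = \left(-1\right) 20 = -20$)
$K{\left(-11,D \right)} - -1850 = -20 - -1850 = -20 + 1850 = 1830$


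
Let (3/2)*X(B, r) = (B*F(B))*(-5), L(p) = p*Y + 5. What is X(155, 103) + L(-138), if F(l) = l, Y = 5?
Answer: -242305/3 ≈ -80768.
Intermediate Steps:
L(p) = 5 + 5*p (L(p) = p*5 + 5 = 5*p + 5 = 5 + 5*p)
X(B, r) = -10*B²/3 (X(B, r) = 2*((B*B)*(-5))/3 = 2*(B²*(-5))/3 = 2*(-5*B²)/3 = -10*B²/3)
X(155, 103) + L(-138) = -10/3*155² + (5 + 5*(-138)) = -10/3*24025 + (5 - 690) = -240250/3 - 685 = -242305/3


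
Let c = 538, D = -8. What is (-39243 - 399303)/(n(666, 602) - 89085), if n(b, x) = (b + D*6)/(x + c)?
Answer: 83323740/16926047 ≈ 4.9228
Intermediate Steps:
n(b, x) = (-48 + b)/(538 + x) (n(b, x) = (b - 8*6)/(x + 538) = (b - 48)/(538 + x) = (-48 + b)/(538 + x))
(-39243 - 399303)/(n(666, 602) - 89085) = (-39243 - 399303)/((-48 + 666)/(538 + 602) - 89085) = -438546/(618/1140 - 89085) = -438546/((1/1140)*618 - 89085) = -438546/(103/190 - 89085) = -438546/(-16926047/190) = -438546*(-190/16926047) = 83323740/16926047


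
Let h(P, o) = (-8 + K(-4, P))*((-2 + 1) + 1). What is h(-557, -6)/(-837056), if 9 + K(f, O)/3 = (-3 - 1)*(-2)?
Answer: 0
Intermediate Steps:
K(f, O) = -3 (K(f, O) = -27 + 3*((-3 - 1)*(-2)) = -27 + 3*(-4*(-2)) = -27 + 3*8 = -27 + 24 = -3)
h(P, o) = 0 (h(P, o) = (-8 - 3)*((-2 + 1) + 1) = -11*(-1 + 1) = -11*0 = 0)
h(-557, -6)/(-837056) = 0/(-837056) = 0*(-1/837056) = 0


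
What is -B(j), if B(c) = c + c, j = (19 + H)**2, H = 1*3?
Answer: -968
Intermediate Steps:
H = 3
j = 484 (j = (19 + 3)**2 = 22**2 = 484)
B(c) = 2*c
-B(j) = -2*484 = -1*968 = -968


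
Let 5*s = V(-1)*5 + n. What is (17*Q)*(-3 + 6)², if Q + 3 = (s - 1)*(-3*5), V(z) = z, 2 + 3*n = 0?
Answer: 4437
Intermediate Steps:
n = -⅔ (n = -⅔ + (⅓)*0 = -⅔ + 0 = -⅔ ≈ -0.66667)
s = -17/15 (s = (-1*5 - ⅔)/5 = (-5 - ⅔)/5 = (⅕)*(-17/3) = -17/15 ≈ -1.1333)
Q = 29 (Q = -3 + (-17/15 - 1)*(-3*5) = -3 - 32/15*(-15) = -3 + 32 = 29)
(17*Q)*(-3 + 6)² = (17*29)*(-3 + 6)² = 493*3² = 493*9 = 4437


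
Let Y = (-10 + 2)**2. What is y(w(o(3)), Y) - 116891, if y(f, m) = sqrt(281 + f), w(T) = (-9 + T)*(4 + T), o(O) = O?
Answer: -116891 + sqrt(239) ≈ -1.1688e+5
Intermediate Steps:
Y = 64 (Y = (-8)**2 = 64)
y(w(o(3)), Y) - 116891 = sqrt(281 + (-36 + 3**2 - 5*3)) - 116891 = sqrt(281 + (-36 + 9 - 15)) - 116891 = sqrt(281 - 42) - 116891 = sqrt(239) - 116891 = -116891 + sqrt(239)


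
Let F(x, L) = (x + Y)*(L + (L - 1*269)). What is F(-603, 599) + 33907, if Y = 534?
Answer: -30194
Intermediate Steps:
F(x, L) = (-269 + 2*L)*(534 + x) (F(x, L) = (x + 534)*(L + (L - 1*269)) = (534 + x)*(L + (L - 269)) = (534 + x)*(L + (-269 + L)) = (534 + x)*(-269 + 2*L) = (-269 + 2*L)*(534 + x))
F(-603, 599) + 33907 = (-143646 - 269*(-603) + 1068*599 + 2*599*(-603)) + 33907 = (-143646 + 162207 + 639732 - 722394) + 33907 = -64101 + 33907 = -30194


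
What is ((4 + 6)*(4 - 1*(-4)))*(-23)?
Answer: -1840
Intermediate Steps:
((4 + 6)*(4 - 1*(-4)))*(-23) = (10*(4 + 4))*(-23) = (10*8)*(-23) = 80*(-23) = -1840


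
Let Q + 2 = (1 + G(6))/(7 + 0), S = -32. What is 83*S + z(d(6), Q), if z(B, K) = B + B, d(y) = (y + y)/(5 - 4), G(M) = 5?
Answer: -2632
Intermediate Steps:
d(y) = 2*y (d(y) = (2*y)/1 = (2*y)*1 = 2*y)
Q = -8/7 (Q = -2 + (1 + 5)/(7 + 0) = -2 + 6/7 = -8/7 ≈ -1.1429)
z(B, K) = 2*B
83*S + z(d(6), Q) = 83*(-32) + 2*(2*6) = -2656 + 2*12 = -2656 + 24 = -2632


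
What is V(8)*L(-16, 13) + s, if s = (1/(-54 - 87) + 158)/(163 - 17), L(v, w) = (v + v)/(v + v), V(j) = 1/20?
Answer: 233063/205860 ≈ 1.1321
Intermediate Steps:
V(j) = 1/20
L(v, w) = 1 (L(v, w) = (2*v)/((2*v)) = (2*v)*(1/(2*v)) = 1)
s = 22277/20586 (s = (1/(-141) + 158)/146 = (-1/141 + 158)*(1/146) = (22277/141)*(1/146) = 22277/20586 ≈ 1.0821)
V(8)*L(-16, 13) + s = (1/20)*1 + 22277/20586 = 1/20 + 22277/20586 = 233063/205860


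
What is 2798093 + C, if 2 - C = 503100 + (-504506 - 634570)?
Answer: 3434071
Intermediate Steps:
C = 635978 (C = 2 - (503100 + (-504506 - 634570)) = 2 - (503100 - 1139076) = 2 - 1*(-635976) = 2 + 635976 = 635978)
2798093 + C = 2798093 + 635978 = 3434071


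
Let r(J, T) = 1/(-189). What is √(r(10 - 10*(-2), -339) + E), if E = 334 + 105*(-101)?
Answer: 62*I*√10605/63 ≈ 101.35*I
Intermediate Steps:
r(J, T) = -1/189
E = -10271 (E = 334 - 10605 = -10271)
√(r(10 - 10*(-2), -339) + E) = √(-1/189 - 10271) = √(-1941220/189) = 62*I*√10605/63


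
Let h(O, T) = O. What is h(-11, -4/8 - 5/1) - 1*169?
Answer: -180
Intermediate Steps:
h(-11, -4/8 - 5/1) - 1*169 = -11 - 1*169 = -11 - 169 = -180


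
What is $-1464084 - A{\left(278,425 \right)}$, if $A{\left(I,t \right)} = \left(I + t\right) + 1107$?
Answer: $-1465894$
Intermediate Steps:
$A{\left(I,t \right)} = 1107 + I + t$
$-1464084 - A{\left(278,425 \right)} = -1464084 - \left(1107 + 278 + 425\right) = -1464084 - 1810 = -1465894$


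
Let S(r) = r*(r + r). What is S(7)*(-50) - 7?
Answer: -4907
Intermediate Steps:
S(r) = 2*r² (S(r) = r*(2*r) = 2*r²)
S(7)*(-50) - 7 = (2*7²)*(-50) - 7 = (2*49)*(-50) - 7 = 98*(-50) - 7 = -4900 - 7 = -4907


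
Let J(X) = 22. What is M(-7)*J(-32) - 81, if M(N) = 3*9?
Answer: 513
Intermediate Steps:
M(N) = 27
M(-7)*J(-32) - 81 = 27*22 - 81 = 594 - 81 = 513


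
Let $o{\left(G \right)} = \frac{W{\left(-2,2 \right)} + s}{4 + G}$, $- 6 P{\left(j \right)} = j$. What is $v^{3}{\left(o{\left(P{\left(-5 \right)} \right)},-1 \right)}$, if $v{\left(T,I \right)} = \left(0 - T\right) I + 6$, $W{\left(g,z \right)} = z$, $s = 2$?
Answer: $\frac{7762392}{24389} \approx 318.27$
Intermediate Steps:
$P{\left(j \right)} = - \frac{j}{6}$
$o{\left(G \right)} = \frac{4}{4 + G}$ ($o{\left(G \right)} = \frac{2 + 2}{4 + G} = \frac{4}{4 + G}$)
$v{\left(T,I \right)} = 6 - I T$ ($v{\left(T,I \right)} = - T I + 6 = - I T + 6 = 6 - I T$)
$v^{3}{\left(o{\left(P{\left(-5 \right)} \right)},-1 \right)} = \left(6 - - \frac{4}{4 - - \frac{5}{6}}\right)^{3} = \left(6 - - \frac{4}{4 + \frac{5}{6}}\right)^{3} = \left(6 - - \frac{4}{\frac{29}{6}}\right)^{3} = \left(6 - - \frac{4 \cdot 6}{29}\right)^{3} = \left(6 - \left(-1\right) \frac{24}{29}\right)^{3} = \left(6 + \frac{24}{29}\right)^{3} = \left(\frac{198}{29}\right)^{3} = \frac{7762392}{24389}$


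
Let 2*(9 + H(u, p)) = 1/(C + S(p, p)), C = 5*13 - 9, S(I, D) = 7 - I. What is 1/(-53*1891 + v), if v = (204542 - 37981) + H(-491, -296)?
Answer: 718/47624223 ≈ 1.5076e-5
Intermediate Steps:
C = 56 (C = 65 - 9 = 56)
H(u, p) = -9 + 1/(2*(63 - p)) (H(u, p) = -9 + 1/(2*(56 + (7 - p))) = -9 + 1/(2*(63 - p)))
v = 119584337/718 (v = (204542 - 37981) + (1133 - 18*(-296))/(2*(-63 - 296)) = 166561 + (½)*(1133 + 5328)/(-359) = 166561 + (½)*(-1/359)*6461 = 166561 - 6461/718 = 119584337/718 ≈ 1.6655e+5)
1/(-53*1891 + v) = 1/(-53*1891 + 119584337/718) = 1/(-100223 + 119584337/718) = 1/(47624223/718) = 718/47624223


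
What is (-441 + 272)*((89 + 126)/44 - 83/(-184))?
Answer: -1825707/2024 ≈ -902.03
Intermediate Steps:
(-441 + 272)*((89 + 126)/44 - 83/(-184)) = -169*(215*(1/44) - 83*(-1/184)) = -169*(215/44 + 83/184) = -169*10803/2024 = -1825707/2024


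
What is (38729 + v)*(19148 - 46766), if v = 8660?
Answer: -1308789402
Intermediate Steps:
(38729 + v)*(19148 - 46766) = (38729 + 8660)*(19148 - 46766) = 47389*(-27618) = -1308789402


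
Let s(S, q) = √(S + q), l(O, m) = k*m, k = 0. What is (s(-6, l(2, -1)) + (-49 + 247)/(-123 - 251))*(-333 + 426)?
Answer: -837/17 + 93*I*√6 ≈ -49.235 + 227.8*I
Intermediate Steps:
l(O, m) = 0 (l(O, m) = 0*m = 0)
(s(-6, l(2, -1)) + (-49 + 247)/(-123 - 251))*(-333 + 426) = (√(-6 + 0) + (-49 + 247)/(-123 - 251))*(-333 + 426) = (√(-6) + 198/(-374))*93 = (I*√6 + 198*(-1/374))*93 = (I*√6 - 9/17)*93 = (-9/17 + I*√6)*93 = -837/17 + 93*I*√6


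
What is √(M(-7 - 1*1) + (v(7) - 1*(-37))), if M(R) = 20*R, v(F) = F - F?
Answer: I*√123 ≈ 11.091*I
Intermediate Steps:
v(F) = 0
√(M(-7 - 1*1) + (v(7) - 1*(-37))) = √(20*(-7 - 1*1) + (0 - 1*(-37))) = √(20*(-7 - 1) + (0 + 37)) = √(20*(-8) + 37) = √(-160 + 37) = √(-123) = I*√123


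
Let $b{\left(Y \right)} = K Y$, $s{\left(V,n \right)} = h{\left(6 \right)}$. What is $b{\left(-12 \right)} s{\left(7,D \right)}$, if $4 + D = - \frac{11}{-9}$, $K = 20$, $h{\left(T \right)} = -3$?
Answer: $720$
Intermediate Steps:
$D = - \frac{25}{9}$ ($D = -4 - \frac{11}{-9} = -4 - - \frac{11}{9} = -4 + \frac{11}{9} = - \frac{25}{9} \approx -2.7778$)
$s{\left(V,n \right)} = -3$
$b{\left(Y \right)} = 20 Y$
$b{\left(-12 \right)} s{\left(7,D \right)} = 20 \left(-12\right) \left(-3\right) = \left(-240\right) \left(-3\right) = 720$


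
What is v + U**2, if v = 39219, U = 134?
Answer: 57175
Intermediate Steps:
v + U**2 = 39219 + 134**2 = 39219 + 17956 = 57175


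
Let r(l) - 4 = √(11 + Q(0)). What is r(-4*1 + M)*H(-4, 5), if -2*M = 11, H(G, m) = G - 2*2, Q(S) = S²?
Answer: -32 - 8*√11 ≈ -58.533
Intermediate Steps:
H(G, m) = -4 + G (H(G, m) = G - 4 = -4 + G)
M = -11/2 (M = -½*11 = -11/2 ≈ -5.5000)
r(l) = 4 + √11 (r(l) = 4 + √(11 + 0²) = 4 + √(11 + 0) = 4 + √11)
r(-4*1 + M)*H(-4, 5) = (4 + √11)*(-4 - 4) = (4 + √11)*(-8) = -32 - 8*√11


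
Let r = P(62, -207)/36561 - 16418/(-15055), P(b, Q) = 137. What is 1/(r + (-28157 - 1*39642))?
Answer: -550425855/37317720222112 ≈ -1.4750e-5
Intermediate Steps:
r = 602321033/550425855 (r = 137/36561 - 16418/(-15055) = 137*(1/36561) - 16418*(-1/15055) = 137/36561 + 16418/15055 = 602321033/550425855 ≈ 1.0943)
1/(r + (-28157 - 1*39642)) = 1/(602321033/550425855 + (-28157 - 1*39642)) = 1/(602321033/550425855 + (-28157 - 39642)) = 1/(602321033/550425855 - 67799) = 1/(-37317720222112/550425855) = -550425855/37317720222112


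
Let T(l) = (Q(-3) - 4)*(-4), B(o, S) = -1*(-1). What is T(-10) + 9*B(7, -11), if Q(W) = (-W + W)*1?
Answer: 25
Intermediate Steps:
B(o, S) = 1
Q(W) = 0 (Q(W) = 0*1 = 0)
T(l) = 16 (T(l) = (0 - 4)*(-4) = -4*(-4) = 16)
T(-10) + 9*B(7, -11) = 16 + 9*1 = 16 + 9 = 25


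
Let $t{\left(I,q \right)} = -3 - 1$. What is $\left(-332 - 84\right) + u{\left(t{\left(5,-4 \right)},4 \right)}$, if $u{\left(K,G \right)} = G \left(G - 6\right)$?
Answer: $-424$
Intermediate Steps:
$t{\left(I,q \right)} = -4$
$u{\left(K,G \right)} = G \left(-6 + G\right)$ ($u{\left(K,G \right)} = G \left(G - 6\right) = G \left(-6 + G\right)$)
$\left(-332 - 84\right) + u{\left(t{\left(5,-4 \right)},4 \right)} = \left(-332 - 84\right) + 4 \left(-6 + 4\right) = -416 + 4 \left(-2\right) = -416 - 8 = -424$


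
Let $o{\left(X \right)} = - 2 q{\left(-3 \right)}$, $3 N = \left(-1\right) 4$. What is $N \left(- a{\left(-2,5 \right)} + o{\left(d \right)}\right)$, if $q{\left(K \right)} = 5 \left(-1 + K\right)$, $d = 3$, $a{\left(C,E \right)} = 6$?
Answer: $- \frac{136}{3} \approx -45.333$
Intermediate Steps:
$q{\left(K \right)} = -5 + 5 K$
$N = - \frac{4}{3}$ ($N = \frac{\left(-1\right) 4}{3} = \frac{1}{3} \left(-4\right) = - \frac{4}{3} \approx -1.3333$)
$o{\left(X \right)} = 40$ ($o{\left(X \right)} = - 2 \left(-5 + 5 \left(-3\right)\right) = - 2 \left(-5 - 15\right) = \left(-2\right) \left(-20\right) = 40$)
$N \left(- a{\left(-2,5 \right)} + o{\left(d \right)}\right) = - \frac{4 \left(\left(-1\right) 6 + 40\right)}{3} = - \frac{4 \left(-6 + 40\right)}{3} = \left(- \frac{4}{3}\right) 34 = - \frac{136}{3}$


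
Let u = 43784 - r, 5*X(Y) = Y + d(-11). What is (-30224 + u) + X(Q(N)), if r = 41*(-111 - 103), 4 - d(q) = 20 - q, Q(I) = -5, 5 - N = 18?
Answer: 111638/5 ≈ 22328.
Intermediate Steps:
N = -13 (N = 5 - 1*18 = 5 - 18 = -13)
d(q) = -16 + q (d(q) = 4 - (20 - q) = 4 + (-20 + q) = -16 + q)
r = -8774 (r = 41*(-214) = -8774)
X(Y) = -27/5 + Y/5 (X(Y) = (Y + (-16 - 11))/5 = (Y - 27)/5 = (-27 + Y)/5 = -27/5 + Y/5)
u = 52558 (u = 43784 - 1*(-8774) = 43784 + 8774 = 52558)
(-30224 + u) + X(Q(N)) = (-30224 + 52558) + (-27/5 + (⅕)*(-5)) = 22334 + (-27/5 - 1) = 22334 - 32/5 = 111638/5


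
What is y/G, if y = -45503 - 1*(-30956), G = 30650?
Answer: -14547/30650 ≈ -0.47462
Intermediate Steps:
y = -14547 (y = -45503 + 30956 = -14547)
y/G = -14547/30650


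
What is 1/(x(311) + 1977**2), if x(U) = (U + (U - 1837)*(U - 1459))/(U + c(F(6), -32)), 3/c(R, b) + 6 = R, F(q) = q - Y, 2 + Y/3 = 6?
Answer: 1243/4865310183 ≈ 2.5548e-7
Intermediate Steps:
Y = 12 (Y = -6 + 3*6 = -6 + 18 = 12)
F(q) = -12 + q (F(q) = q - 1*12 = q - 12 = -12 + q)
c(R, b) = 3/(-6 + R)
x(U) = (U + (-1837 + U)*(-1459 + U))/(-1/4 + U) (x(U) = (U + (U - 1837)*(U - 1459))/(U + 3/(-6 + (-12 + 6))) = (U + (-1837 + U)*(-1459 + U))/(U + 3/(-6 - 6)) = (U + (-1837 + U)*(-1459 + U))/(U + 3/(-12)) = (U + (-1837 + U)*(-1459 + U))/(U + 3*(-1/12)) = (U + (-1837 + U)*(-1459 + U))/(U - 1/4) = (U + (-1837 + U)*(-1459 + U))/(-1/4 + U))
1/(x(311) + 1977**2) = 1/(4*(2680183 + 311**2 - 3295*311)/(-1 + 4*311) + 1977**2) = 1/(4*(2680183 + 96721 - 1024745)/(-1 + 1244) + 3908529) = 1/(4*1752159/1243 + 3908529) = 1/(4*(1/1243)*1752159 + 3908529) = 1/(7008636/1243 + 3908529) = 1/(4865310183/1243) = 1243/4865310183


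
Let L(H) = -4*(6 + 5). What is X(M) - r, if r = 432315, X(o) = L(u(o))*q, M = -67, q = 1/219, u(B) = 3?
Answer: -94677029/219 ≈ -4.3232e+5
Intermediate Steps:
L(H) = -44 (L(H) = -4*11 = -44)
q = 1/219 ≈ 0.0045662
X(o) = -44/219 (X(o) = -44*1/219 = -44/219)
X(M) - r = -44/219 - 1*432315 = -44/219 - 432315 = -94677029/219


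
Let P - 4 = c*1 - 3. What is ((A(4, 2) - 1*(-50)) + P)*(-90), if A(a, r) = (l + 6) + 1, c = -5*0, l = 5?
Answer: -5670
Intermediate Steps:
c = 0
P = 1 (P = 4 + (0*1 - 3) = 4 + (0 - 3) = 4 - 3 = 1)
A(a, r) = 12 (A(a, r) = (5 + 6) + 1 = 11 + 1 = 12)
((A(4, 2) - 1*(-50)) + P)*(-90) = ((12 - 1*(-50)) + 1)*(-90) = ((12 + 50) + 1)*(-90) = (62 + 1)*(-90) = 63*(-90) = -5670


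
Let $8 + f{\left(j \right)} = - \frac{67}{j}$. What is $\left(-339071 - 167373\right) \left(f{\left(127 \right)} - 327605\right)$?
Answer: $\frac{21071573979592}{127} \approx 1.6592 \cdot 10^{11}$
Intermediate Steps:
$f{\left(j \right)} = -8 - \frac{67}{j}$
$\left(-339071 - 167373\right) \left(f{\left(127 \right)} - 327605\right) = \left(-339071 - 167373\right) \left(\left(-8 - \frac{67}{127}\right) - 327605\right) = - 506444 \left(\left(-8 - \frac{67}{127}\right) - 327605\right) = - 506444 \left(- \frac{1083}{127} - 327605\right) = \left(-506444\right) \left(- \frac{41606918}{127}\right) = \frac{21071573979592}{127}$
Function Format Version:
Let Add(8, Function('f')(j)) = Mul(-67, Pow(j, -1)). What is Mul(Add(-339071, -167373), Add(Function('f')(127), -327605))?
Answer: Rational(21071573979592, 127) ≈ 1.6592e+11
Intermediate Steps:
Function('f')(j) = Add(-8, Mul(-67, Pow(j, -1)))
Mul(Add(-339071, -167373), Add(Function('f')(127), -327605)) = Mul(Add(-339071, -167373), Add(Add(-8, Mul(-67, Pow(127, -1))), -327605)) = Mul(-506444, Add(Add(-8, Mul(-67, Rational(1, 127))), -327605)) = Mul(-506444, Add(Add(-8, Rational(-67, 127)), -327605)) = Mul(-506444, Add(Rational(-1083, 127), -327605)) = Mul(-506444, Rational(-41606918, 127)) = Rational(21071573979592, 127)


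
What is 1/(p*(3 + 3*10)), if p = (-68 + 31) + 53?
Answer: 1/528 ≈ 0.0018939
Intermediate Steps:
p = 16 (p = -37 + 53 = 16)
1/(p*(3 + 3*10)) = 1/(16*(3 + 3*10)) = 1/(16*(3 + 30)) = 1/(16*33) = 1/528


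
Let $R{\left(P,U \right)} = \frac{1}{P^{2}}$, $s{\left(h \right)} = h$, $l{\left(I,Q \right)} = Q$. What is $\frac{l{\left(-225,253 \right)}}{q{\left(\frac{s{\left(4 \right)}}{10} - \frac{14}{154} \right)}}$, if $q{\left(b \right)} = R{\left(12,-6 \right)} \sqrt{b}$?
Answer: $\frac{36432 \sqrt{935}}{17} \approx 65530.0$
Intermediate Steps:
$R{\left(P,U \right)} = \frac{1}{P^{2}}$
$q{\left(b \right)} = \frac{\sqrt{b}}{144}$
$\frac{l{\left(-225,253 \right)}}{q{\left(\frac{s{\left(4 \right)}}{10} - \frac{14}{154} \right)}} = \frac{253}{\frac{1}{144} \sqrt{\frac{4}{10} - \frac{14}{154}}} = \frac{253}{\frac{1}{144} \sqrt{4 \cdot \frac{1}{10} - \frac{1}{11}}} = \frac{253}{\frac{1}{144} \sqrt{\frac{2}{5} - \frac{1}{11}}} = \frac{253}{\frac{1}{144} \sqrt{\frac{17}{55}}} = \frac{253}{\frac{1}{144} \frac{\sqrt{935}}{55}} = \frac{253}{\frac{1}{7920} \sqrt{935}} = 253 \frac{144 \sqrt{935}}{17} = \frac{36432 \sqrt{935}}{17}$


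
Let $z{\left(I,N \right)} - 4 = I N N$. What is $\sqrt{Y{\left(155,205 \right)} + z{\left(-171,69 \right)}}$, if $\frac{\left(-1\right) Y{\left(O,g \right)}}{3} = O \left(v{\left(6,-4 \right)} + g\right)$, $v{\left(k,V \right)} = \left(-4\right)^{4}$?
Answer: $2 i \sqrt{257123} \approx 1014.1 i$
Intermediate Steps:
$z{\left(I,N \right)} = 4 + I N^{2}$ ($z{\left(I,N \right)} = 4 + I N N = 4 + I N^{2}$)
$v{\left(k,V \right)} = 256$
$Y{\left(O,g \right)} = - 3 O \left(256 + g\right)$
$\sqrt{Y{\left(155,205 \right)} + z{\left(-171,69 \right)}} = \sqrt{\left(-3\right) 155 \left(256 + 205\right) + \left(4 - 171 \cdot 69^{2}\right)} = \sqrt{\left(-3\right) 155 \cdot 461 + \left(4 - 814131\right)} = \sqrt{-214365 + \left(4 - 814131\right)} = \sqrt{-214365 - 814127} = \sqrt{-1028492} = 2 i \sqrt{257123}$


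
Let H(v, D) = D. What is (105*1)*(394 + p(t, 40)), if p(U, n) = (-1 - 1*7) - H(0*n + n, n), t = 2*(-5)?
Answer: 36330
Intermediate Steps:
t = -10
p(U, n) = -8 - n (p(U, n) = (-1 - 1*7) - n = (-1 - 7) - n = -8 - n)
(105*1)*(394 + p(t, 40)) = (105*1)*(394 + (-8 - 1*40)) = 105*(394 + (-8 - 40)) = 105*(394 - 48) = 105*346 = 36330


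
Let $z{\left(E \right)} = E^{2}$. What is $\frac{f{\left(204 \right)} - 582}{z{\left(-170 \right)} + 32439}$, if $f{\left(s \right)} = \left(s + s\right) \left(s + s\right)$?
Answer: $\frac{165882}{61339} \approx 2.7043$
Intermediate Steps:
$f{\left(s \right)} = 4 s^{2}$ ($f{\left(s \right)} = 2 s 2 s = 4 s^{2}$)
$\frac{f{\left(204 \right)} - 582}{z{\left(-170 \right)} + 32439} = \frac{4 \cdot 204^{2} - 582}{\left(-170\right)^{2} + 32439} = \frac{4 \cdot 41616 - 582}{28900 + 32439} = \frac{166464 - 582}{61339} = 165882 \cdot \frac{1}{61339} = \frac{165882}{61339}$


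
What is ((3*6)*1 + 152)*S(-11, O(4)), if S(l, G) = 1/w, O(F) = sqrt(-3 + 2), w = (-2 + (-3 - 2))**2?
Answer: 170/49 ≈ 3.4694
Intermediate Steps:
w = 49 (w = (-2 - 5)**2 = (-7)**2 = 49)
O(F) = I (O(F) = sqrt(-1) = I)
S(l, G) = 1/49
((3*6)*1 + 152)*S(-11, O(4)) = ((3*6)*1 + 152)*(1/49) = (18*1 + 152)*(1/49) = (18 + 152)*(1/49) = 170*(1/49) = 170/49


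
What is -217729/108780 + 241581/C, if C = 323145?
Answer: -195906029/156229836 ≈ -1.2540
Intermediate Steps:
-217729/108780 + 241581/C = -217729/108780 + 241581/323145 = -217729*1/108780 + 241581*(1/323145) = -217729/108780 + 80527/107715 = -195906029/156229836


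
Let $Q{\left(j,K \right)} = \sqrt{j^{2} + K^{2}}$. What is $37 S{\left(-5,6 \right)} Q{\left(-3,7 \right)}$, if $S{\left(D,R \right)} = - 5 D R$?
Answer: $5550 \sqrt{58} \approx 42268.0$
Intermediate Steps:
$S{\left(D,R \right)} = - 5 D R$
$Q{\left(j,K \right)} = \sqrt{K^{2} + j^{2}}$
$37 S{\left(-5,6 \right)} Q{\left(-3,7 \right)} = 37 \left(\left(-5\right) \left(-5\right) 6\right) \sqrt{7^{2} + \left(-3\right)^{2}} = 37 \cdot 150 \sqrt{49 + 9} = 5550 \sqrt{58}$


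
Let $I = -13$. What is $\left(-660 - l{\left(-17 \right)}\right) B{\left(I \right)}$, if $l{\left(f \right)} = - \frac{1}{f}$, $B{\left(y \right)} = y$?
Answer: $\frac{145873}{17} \approx 8580.8$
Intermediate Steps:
$\left(-660 - l{\left(-17 \right)}\right) B{\left(I \right)} = \left(-660 - - \frac{1}{-17}\right) \left(-13\right) = \left(-660 - \left(-1\right) \left(- \frac{1}{17}\right)\right) \left(-13\right) = \left(-660 - \frac{1}{17}\right) \left(-13\right) = \left(- \frac{11221}{17}\right) \left(-13\right) = \frac{145873}{17}$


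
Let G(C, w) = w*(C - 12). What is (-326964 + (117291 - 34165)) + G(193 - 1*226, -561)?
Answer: -218593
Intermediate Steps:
G(C, w) = w*(-12 + C)
(-326964 + (117291 - 34165)) + G(193 - 1*226, -561) = (-326964 + (117291 - 34165)) - 561*(-12 + (193 - 1*226)) = (-326964 + 83126) - 561*(-12 + (193 - 226)) = -243838 - 561*(-12 - 33) = -243838 - 561*(-45) = -243838 + 25245 = -218593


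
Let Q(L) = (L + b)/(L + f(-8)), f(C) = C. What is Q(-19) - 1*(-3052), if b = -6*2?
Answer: 82435/27 ≈ 3053.1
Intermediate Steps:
b = -12
Q(L) = (-12 + L)/(-8 + L) (Q(L) = (L - 12)/(L - 8) = (-12 + L)/(-8 + L))
Q(-19) - 1*(-3052) = (-12 - 19)/(-8 - 19) - 1*(-3052) = -31/(-27) + 3052 = -1/27*(-31) + 3052 = 31/27 + 3052 = 82435/27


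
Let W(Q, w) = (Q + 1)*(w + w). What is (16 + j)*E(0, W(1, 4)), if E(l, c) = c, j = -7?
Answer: 144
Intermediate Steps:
W(Q, w) = 2*w*(1 + Q) (W(Q, w) = (1 + Q)*(2*w) = 2*w*(1 + Q))
(16 + j)*E(0, W(1, 4)) = (16 - 7)*(2*4*(1 + 1)) = 9*(2*4*2) = 9*16 = 144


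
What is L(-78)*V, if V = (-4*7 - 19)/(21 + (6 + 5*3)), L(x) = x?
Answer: 611/7 ≈ 87.286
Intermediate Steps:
V = -47/42 (V = (-28 - 19)/(21 + (6 + 15)) = -47/(21 + 21) = -47/42 ≈ -1.1190)
L(-78)*V = -78*(-47/42) = 611/7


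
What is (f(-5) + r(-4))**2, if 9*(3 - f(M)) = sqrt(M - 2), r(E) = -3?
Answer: -7/81 ≈ -0.086420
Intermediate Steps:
f(M) = 3 - sqrt(-2 + M)/9 (f(M) = 3 - sqrt(M - 2)/9 = 3 - sqrt(-2 + M)/9)
(f(-5) + r(-4))**2 = ((3 - sqrt(-2 - 5)/9) - 3)**2 = ((3 - I*sqrt(7)/9) - 3)**2 = (-I*sqrt(7)/9)**2 = -7/81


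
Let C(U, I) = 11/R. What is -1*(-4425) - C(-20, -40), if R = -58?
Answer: 256661/58 ≈ 4425.2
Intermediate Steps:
C(U, I) = -11/58 (C(U, I) = 11/(-58) = 11*(-1/58) = -11/58)
-1*(-4425) - C(-20, -40) = -1*(-4425) - 1*(-11/58) = 4425 + 11/58 = 256661/58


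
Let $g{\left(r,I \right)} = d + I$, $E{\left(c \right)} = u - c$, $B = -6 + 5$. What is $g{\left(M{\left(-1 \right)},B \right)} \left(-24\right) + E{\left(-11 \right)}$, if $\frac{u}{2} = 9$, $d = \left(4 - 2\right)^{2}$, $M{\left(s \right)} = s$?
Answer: $-43$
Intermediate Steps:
$d = 4$ ($d = 2^{2} = 4$)
$B = -1$
$u = 18$ ($u = 2 \cdot 9 = 18$)
$E{\left(c \right)} = 18 - c$
$g{\left(r,I \right)} = 4 + I$
$g{\left(M{\left(-1 \right)},B \right)} \left(-24\right) + E{\left(-11 \right)} = \left(4 - 1\right) \left(-24\right) + \left(18 - -11\right) = 3 \left(-24\right) + \left(18 + 11\right) = -72 + 29 = -43$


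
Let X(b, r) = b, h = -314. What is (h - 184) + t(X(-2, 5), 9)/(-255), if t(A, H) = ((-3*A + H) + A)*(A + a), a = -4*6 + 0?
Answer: -126652/255 ≈ -496.67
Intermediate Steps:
a = -24 (a = -24 + 0 = -24)
t(A, H) = (-24 + A)*(H - 2*A) (t(A, H) = ((-3*A + H) + A)*(A - 24) = ((H - 3*A) + A)*(-24 + A) = (H - 2*A)*(-24 + A) = (-24 + A)*(H - 2*A))
(h - 184) + t(X(-2, 5), 9)/(-255) = (-314 - 184) + (-24*9 - 2*(-2)² + 48*(-2) - 2*9)/(-255) = -498 + (-216 - 2*4 - 96 - 18)*(-1/255) = -498 + (-216 - 8 - 96 - 18)*(-1/255) = -498 - 338*(-1/255) = -498 + 338/255 = -126652/255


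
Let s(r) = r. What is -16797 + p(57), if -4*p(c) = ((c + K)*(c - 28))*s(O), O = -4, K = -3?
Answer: -15231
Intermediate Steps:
p(c) = (-28 + c)*(-3 + c) (p(c) = -(c - 3)*(c - 28)*(-4)/4 = -(-3 + c)*(-28 + c)*(-4)/4 = -(-28 + c)*(-3 + c)*(-4)/4 = -(-1)*(-28 + c)*(-3 + c) = (-28 + c)*(-3 + c))
-16797 + p(57) = -16797 + (84 + 57² - 31*57) = -16797 + (84 + 3249 - 1767) = -16797 + 1566 = -15231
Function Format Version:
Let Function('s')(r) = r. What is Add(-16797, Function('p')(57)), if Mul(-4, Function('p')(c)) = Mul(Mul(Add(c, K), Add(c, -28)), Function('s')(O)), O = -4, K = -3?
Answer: -15231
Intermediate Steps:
Function('p')(c) = Mul(Add(-28, c), Add(-3, c)) (Function('p')(c) = Mul(Rational(-1, 4), Mul(Mul(Add(c, -3), Add(c, -28)), -4)) = Mul(Rational(-1, 4), Mul(Mul(Add(-3, c), Add(-28, c)), -4)) = Mul(Rational(-1, 4), Mul(Mul(Add(-28, c), Add(-3, c)), -4)) = Mul(Rational(-1, 4), Mul(-4, Add(-28, c), Add(-3, c))) = Mul(Add(-28, c), Add(-3, c)))
Add(-16797, Function('p')(57)) = Add(-16797, Add(84, Pow(57, 2), Mul(-31, 57))) = Add(-16797, Add(84, 3249, -1767)) = Add(-16797, 1566) = -15231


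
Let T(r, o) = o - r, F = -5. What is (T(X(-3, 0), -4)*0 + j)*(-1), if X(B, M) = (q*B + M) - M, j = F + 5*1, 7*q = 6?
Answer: 0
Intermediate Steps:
q = 6/7 (q = (⅐)*6 = 6/7 ≈ 0.85714)
j = 0 (j = -5 + 5*1 = -5 + 5 = 0)
X(B, M) = 6*B/7 (X(B, M) = (6*B/7 + M) - M = (M + 6*B/7) - M = 6*B/7)
(T(X(-3, 0), -4)*0 + j)*(-1) = ((-4 - 6*(-3)/7)*0 + 0)*(-1) = ((-4 - 1*(-18/7))*0 + 0)*(-1) = ((-4 + 18/7)*0 + 0)*(-1) = (-10/7*0 + 0)*(-1) = (0 + 0)*(-1) = 0*(-1) = 0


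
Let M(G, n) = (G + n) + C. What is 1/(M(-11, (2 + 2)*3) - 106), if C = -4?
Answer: -1/109 ≈ -0.0091743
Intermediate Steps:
M(G, n) = -4 + G + n (M(G, n) = (G + n) - 4 = -4 + G + n)
1/(M(-11, (2 + 2)*3) - 106) = 1/((-4 - 11 + (2 + 2)*3) - 106) = 1/((-4 - 11 + 4*3) - 106) = 1/((-4 - 11 + 12) - 106) = 1/(-3 - 106) = 1/(-109) = -1/109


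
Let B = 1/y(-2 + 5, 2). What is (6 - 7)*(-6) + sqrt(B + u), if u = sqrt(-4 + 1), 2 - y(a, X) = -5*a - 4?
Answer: 6 + sqrt(21 + 441*I*sqrt(3))/21 ≈ 6.9435 + 0.9179*I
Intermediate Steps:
y(a, X) = 6 + 5*a (y(a, X) = 2 - (-5*a - 4) = 2 - (-4 - 5*a) = 2 + (4 + 5*a) = 6 + 5*a)
u = I*sqrt(3) (u = sqrt(-3) = I*sqrt(3) ≈ 1.732*I)
B = 1/21 (B = 1/(6 + 5*(-2 + 5)) = 1/(6 + 5*3) = 1/(6 + 15) = 1/21 ≈ 0.047619)
(6 - 7)*(-6) + sqrt(B + u) = (6 - 7)*(-6) + sqrt(1/21 + I*sqrt(3)) = -1*(-6) + sqrt(1/21 + I*sqrt(3)) = 6 + sqrt(1/21 + I*sqrt(3))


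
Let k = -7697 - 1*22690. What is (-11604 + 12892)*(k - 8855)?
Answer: -50543696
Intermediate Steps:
k = -30387 (k = -7697 - 22690 = -30387)
(-11604 + 12892)*(k - 8855) = (-11604 + 12892)*(-30387 - 8855) = 1288*(-39242) = -50543696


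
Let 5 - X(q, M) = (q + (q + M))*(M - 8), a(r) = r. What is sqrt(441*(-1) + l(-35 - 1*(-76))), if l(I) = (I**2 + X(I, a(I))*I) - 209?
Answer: I*sqrt(165183) ≈ 406.43*I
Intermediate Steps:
X(q, M) = 5 - (-8 + M)*(M + 2*q) (X(q, M) = 5 - (q + (q + M))*(M - 8) = 5 - (q + (M + q))*(-8 + M) = 5 - (M + 2*q)*(-8 + M) = 5 - (-8 + M)*(M + 2*q))
l(I) = -209 + I**2 + I*(5 - 3*I**2 + 24*I) (l(I) = (I**2 + (5 - I**2 + 8*I + 16*I - 2*I*I)*I) - 209 = (I**2 + (5 - I**2 + 8*I + 16*I - 2*I**2)*I) - 209 = (I**2 + (5 - 3*I**2 + 24*I)*I) - 209 = (I**2 + I*(5 - 3*I**2 + 24*I)) - 209 = -209 + I**2 + I*(5 - 3*I**2 + 24*I))
sqrt(441*(-1) + l(-35 - 1*(-76))) = sqrt(441*(-1) + (-209 - 3*(-35 - 1*(-76))**3 + 5*(-35 - 1*(-76)) + 25*(-35 - 1*(-76))**2)) = sqrt(-441 + (-209 - 3*(-35 + 76)**3 + 5*(-35 + 76) + 25*(-35 + 76)**2)) = sqrt(-441 + (-209 - 3*41**3 + 5*41 + 25*41**2)) = sqrt(-441 + (-209 - 3*68921 + 205 + 25*1681)) = sqrt(-441 + (-209 - 206763 + 205 + 42025)) = sqrt(-441 - 164742) = sqrt(-165183) = I*sqrt(165183)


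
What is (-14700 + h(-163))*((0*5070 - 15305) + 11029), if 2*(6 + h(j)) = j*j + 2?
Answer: 6074058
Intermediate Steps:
h(j) = -5 + j²/2 (h(j) = -6 + (j*j + 2)/2 = -6 + (j² + 2)/2 = -6 + (2 + j²)/2 = -6 + (1 + j²/2) = -5 + j²/2)
(-14700 + h(-163))*((0*5070 - 15305) + 11029) = (-14700 + (-5 + (½)*(-163)²))*((0*5070 - 15305) + 11029) = (-14700 + (-5 + (½)*26569))*((0 - 15305) + 11029) = (-14700 + (-5 + 26569/2))*(-15305 + 11029) = (-14700 + 26559/2)*(-4276) = -2841/2*(-4276) = 6074058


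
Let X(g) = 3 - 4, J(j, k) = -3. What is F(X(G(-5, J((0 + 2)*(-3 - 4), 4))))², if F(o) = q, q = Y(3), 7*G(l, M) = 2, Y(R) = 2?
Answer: 4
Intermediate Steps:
G(l, M) = 2/7 (G(l, M) = (⅐)*2 = 2/7)
X(g) = -1
q = 2
F(o) = 2
F(X(G(-5, J((0 + 2)*(-3 - 4), 4))))² = 2² = 4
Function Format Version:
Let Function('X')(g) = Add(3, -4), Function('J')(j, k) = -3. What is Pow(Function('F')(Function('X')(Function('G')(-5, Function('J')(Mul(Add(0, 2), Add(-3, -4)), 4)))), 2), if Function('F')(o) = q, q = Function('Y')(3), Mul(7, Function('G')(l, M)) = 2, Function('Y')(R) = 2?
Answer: 4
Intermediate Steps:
Function('G')(l, M) = Rational(2, 7) (Function('G')(l, M) = Mul(Rational(1, 7), 2) = Rational(2, 7))
Function('X')(g) = -1
q = 2
Function('F')(o) = 2
Pow(Function('F')(Function('X')(Function('G')(-5, Function('J')(Mul(Add(0, 2), Add(-3, -4)), 4)))), 2) = Pow(2, 2) = 4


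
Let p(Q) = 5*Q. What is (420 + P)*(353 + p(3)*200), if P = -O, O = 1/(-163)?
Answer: 229549733/163 ≈ 1.4083e+6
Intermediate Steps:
O = -1/163 ≈ -0.0061350
P = 1/163 (P = -1*(-1/163) = 1/163 ≈ 0.0061350)
(420 + P)*(353 + p(3)*200) = (420 + 1/163)*(353 + (5*3)*200) = 68461*(353 + 15*200)/163 = 68461*(353 + 3000)/163 = (68461/163)*3353 = 229549733/163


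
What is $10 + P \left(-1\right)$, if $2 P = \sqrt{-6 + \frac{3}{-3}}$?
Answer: $10 - \frac{i \sqrt{7}}{2} \approx 10.0 - 1.3229 i$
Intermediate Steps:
$P = \frac{i \sqrt{7}}{2}$ ($P = \frac{\sqrt{-6 + \frac{3}{-3}}}{2} = \frac{\sqrt{-6 + 3 \left(- \frac{1}{3}\right)}}{2} = \frac{\sqrt{-6 - 1}}{2} = \frac{\sqrt{-7}}{2} = \frac{i \sqrt{7}}{2} \approx 1.3229 i$)
$10 + P \left(-1\right) = 10 + \frac{i \sqrt{7}}{2} \left(-1\right) = 10 - \frac{i \sqrt{7}}{2}$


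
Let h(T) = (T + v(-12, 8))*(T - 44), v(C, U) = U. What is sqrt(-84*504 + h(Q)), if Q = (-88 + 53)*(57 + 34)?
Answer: 3*sqrt(1135133) ≈ 3196.3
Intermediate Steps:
Q = -3185 (Q = -35*91 = -3185)
h(T) = (-44 + T)*(8 + T) (h(T) = (T + 8)*(T - 44) = (8 + T)*(-44 + T) = (-44 + T)*(8 + T))
sqrt(-84*504 + h(Q)) = sqrt(-84*504 + (-352 + (-3185)**2 - 36*(-3185))) = sqrt(-42336 + (-352 + 10144225 + 114660)) = sqrt(-42336 + 10258533) = sqrt(10216197) = 3*sqrt(1135133)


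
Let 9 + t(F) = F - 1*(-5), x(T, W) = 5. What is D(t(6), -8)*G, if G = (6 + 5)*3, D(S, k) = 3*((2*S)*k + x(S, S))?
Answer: -2673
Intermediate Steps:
t(F) = -4 + F (t(F) = -9 + (F - 1*(-5)) = -9 + (F + 5) = -9 + (5 + F) = -4 + F)
D(S, k) = 15 + 6*S*k (D(S, k) = 3*((2*S)*k + 5) = 3*(2*S*k + 5) = 3*(5 + 2*S*k) = 15 + 6*S*k)
G = 33 (G = 11*3 = 33)
D(t(6), -8)*G = (15 + 6*(-4 + 6)*(-8))*33 = (15 + 6*2*(-8))*33 = (15 - 96)*33 = -81*33 = -2673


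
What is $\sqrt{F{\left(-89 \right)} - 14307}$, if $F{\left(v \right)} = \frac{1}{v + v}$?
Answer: $\frac{i \sqrt{453303166}}{178} \approx 119.61 i$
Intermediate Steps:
$F{\left(v \right)} = \frac{1}{2 v}$
$\sqrt{F{\left(-89 \right)} - 14307} = \sqrt{\frac{1}{2 \left(-89\right)} - 14307} = \sqrt{\frac{1}{2} \left(- \frac{1}{89}\right) - 14307} = \sqrt{- \frac{1}{178} - 14307} = \sqrt{- \frac{2546647}{178}} = \frac{i \sqrt{453303166}}{178}$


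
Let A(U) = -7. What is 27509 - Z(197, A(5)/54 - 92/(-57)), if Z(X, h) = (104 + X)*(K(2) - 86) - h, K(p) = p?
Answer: 54167141/1026 ≈ 52795.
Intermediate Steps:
Z(X, h) = -8736 - h - 84*X (Z(X, h) = (104 + X)*(2 - 86) - h = (104 + X)*(-84) - h = (-8736 - 84*X) - h = -8736 - h - 84*X)
27509 - Z(197, A(5)/54 - 92/(-57)) = 27509 - (-8736 - (-7/54 - 92/(-57)) - 84*197) = 27509 - (-8736 - (-7*1/54 - 92*(-1/57)) - 16548) = 27509 - (-8736 - (-7/54 + 92/57) - 16548) = 27509 - (-8736 - 1*1523/1026 - 16548) = 27509 - (-8736 - 1523/1026 - 16548) = 27509 - 1*(-25942907/1026) = 27509 + 25942907/1026 = 54167141/1026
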